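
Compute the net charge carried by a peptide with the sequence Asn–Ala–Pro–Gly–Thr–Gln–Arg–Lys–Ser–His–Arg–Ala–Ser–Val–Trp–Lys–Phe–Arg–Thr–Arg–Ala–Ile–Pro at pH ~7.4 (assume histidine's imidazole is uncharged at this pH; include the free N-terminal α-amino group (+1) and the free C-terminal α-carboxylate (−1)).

+6

At pH ~7.4 the Lys and Arg side chains are protonated (+1), the Asp and Glu side chains are deprotonated (−1), and with His taken as neutral all other side chains carry no charge.
Positive (K, R): Arg7, Lys8, Arg11, Lys16, Arg18, Arg20 → +6.
Negative (D, E): none → −0.
The N-terminus (+1) and C-terminus (−1) cancel.
Net charge = (+6) + (−0) = +6.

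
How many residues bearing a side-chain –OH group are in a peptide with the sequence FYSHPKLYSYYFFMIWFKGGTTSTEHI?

10

Serine (S), threonine (T), and tyrosine (Y) each carry a hydroxyl group on the side chain.
Matching residues: Y2, S3, Y8, S9, Y10, Y11, T21, T22, S23, T24.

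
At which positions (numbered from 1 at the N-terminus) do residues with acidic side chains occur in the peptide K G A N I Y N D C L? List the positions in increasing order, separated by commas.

Only D (aspartate) and E (glutamate) carry a side-chain carboxylic acid.
Matching residues: D8.

8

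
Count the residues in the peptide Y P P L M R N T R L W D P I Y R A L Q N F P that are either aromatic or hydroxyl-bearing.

Aromatic: F, W, Y. Hydroxyl-bearing: S, T, Y.
Aromatic residues here: Y1, W11, Y15, F21 (4).
Hydroxyl-bearing residues here: Y1, T8, Y15 (3).
Y is in both groups, so the 2 Y residues must not be double-counted.
Total = 4 + 3 − 2 = 5.

5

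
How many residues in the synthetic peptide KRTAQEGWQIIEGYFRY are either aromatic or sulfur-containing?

4

Aromatic: F, W, Y. Sulfur-containing: C, M.
Aromatic residues here: W8, Y14, F15, Y17 (4).
Sulfur-containing residues here: none (0).
The two groups share no amino acid, so total = 4 + 0 = 4.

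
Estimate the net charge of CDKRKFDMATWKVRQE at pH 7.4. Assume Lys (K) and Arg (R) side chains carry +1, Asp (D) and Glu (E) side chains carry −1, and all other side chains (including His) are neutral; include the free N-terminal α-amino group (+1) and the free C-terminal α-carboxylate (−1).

+2

Positive (K, R): K3, R4, K5, K12, R14 → +5.
Negative (D, E): D2, D7, E16 → −3.
The N-terminus (+1) and C-terminus (−1) cancel.
Net charge = (+5) + (−3) = +2.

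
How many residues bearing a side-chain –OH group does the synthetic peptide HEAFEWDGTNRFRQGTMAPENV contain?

Serine (S), threonine (T), and tyrosine (Y) each carry a hydroxyl group on the side chain.
Matching residues: T9, T16.

2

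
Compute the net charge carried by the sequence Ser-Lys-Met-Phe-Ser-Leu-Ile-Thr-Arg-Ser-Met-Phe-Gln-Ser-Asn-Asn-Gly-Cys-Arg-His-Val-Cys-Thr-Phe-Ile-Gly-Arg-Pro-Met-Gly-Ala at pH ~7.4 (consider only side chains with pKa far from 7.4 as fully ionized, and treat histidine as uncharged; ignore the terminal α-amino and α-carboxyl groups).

Near pH 7.4, K and R contribute +1 each, D and E contribute −1 each, and every other side chain (His included, as stated) is uncharged.
Positive (K, R): Lys2, Arg9, Arg19, Arg27 → +4.
Negative (D, E): none → −0.
Net charge = (+4) + (−0) = +4.

+4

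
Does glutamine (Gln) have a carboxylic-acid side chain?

No

Only D (aspartate) and E (glutamate) carry a side-chain carboxylic acid.
Glutamine is not in this group.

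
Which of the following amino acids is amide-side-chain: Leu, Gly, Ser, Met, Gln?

Gln

The amide-side-chain residues are Asn (N) and Gln (Q).
Of the listed options, only Gln belongs to this group.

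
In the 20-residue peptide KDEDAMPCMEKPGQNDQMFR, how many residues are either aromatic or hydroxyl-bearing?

1

Aromatic: F, W, Y. Hydroxyl-bearing: S, T, Y.
Aromatic residues here: F19 (1).
Hydroxyl-bearing residues here: none (0).
(Y belongs to both groups, but none appear in this sequence.) Total = 1 + 0 = 1.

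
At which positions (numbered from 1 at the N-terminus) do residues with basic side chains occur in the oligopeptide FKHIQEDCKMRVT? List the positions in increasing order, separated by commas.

2, 3, 9, 11

The basic amino acids are Lys (K), Arg (R), and His (H).
Matching residues: K2, H3, K9, R11.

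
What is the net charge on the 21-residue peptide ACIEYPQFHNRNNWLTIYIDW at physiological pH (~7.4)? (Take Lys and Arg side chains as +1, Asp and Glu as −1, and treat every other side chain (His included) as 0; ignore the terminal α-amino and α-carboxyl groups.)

Positive (K, R): R11 → +1.
Negative (D, E): E4, D20 → −2.
Net charge = (+1) + (−2) = −1.

-1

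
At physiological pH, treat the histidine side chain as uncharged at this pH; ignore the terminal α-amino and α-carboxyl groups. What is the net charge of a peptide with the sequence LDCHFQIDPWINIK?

At pH ~7.4 the Lys and Arg side chains are protonated (+1), the Asp and Glu side chains are deprotonated (−1), and with His taken as neutral all other side chains carry no charge.
Positive (K, R): K14 → +1.
Negative (D, E): D2, D8 → −2.
Net charge = (+1) + (−2) = −1.

-1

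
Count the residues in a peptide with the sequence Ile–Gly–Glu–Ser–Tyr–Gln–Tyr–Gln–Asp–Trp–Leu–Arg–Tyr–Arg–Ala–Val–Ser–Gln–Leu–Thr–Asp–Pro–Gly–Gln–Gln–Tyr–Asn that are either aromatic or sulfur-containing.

Aromatic: F, W, Y. Sulfur-containing: C, M.
Aromatic residues here: Tyr5, Tyr7, Trp10, Tyr13, Tyr26 (5).
Sulfur-containing residues here: none (0).
The two groups share no amino acid, so total = 5 + 0 = 5.

5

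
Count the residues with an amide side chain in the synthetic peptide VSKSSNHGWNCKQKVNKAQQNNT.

The amide-side-chain residues are Asn (N) and Gln (Q).
Matching residues: N6, N10, Q13, N16, Q19, Q20, N21, N22.

8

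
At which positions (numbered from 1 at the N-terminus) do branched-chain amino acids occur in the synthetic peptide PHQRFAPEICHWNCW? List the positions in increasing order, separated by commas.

9

V, L, and I make up the branched-chain aliphatic group.
Matching residues: I9.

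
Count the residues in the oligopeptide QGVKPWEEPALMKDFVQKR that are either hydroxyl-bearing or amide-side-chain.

2

Hydroxyl-bearing: S, T, Y. Amide-side-chain: N, Q.
Hydroxyl-bearing residues here: none (0).
Amide-side-chain residues here: Q1, Q17 (2).
The two groups share no amino acid, so total = 0 + 2 = 2.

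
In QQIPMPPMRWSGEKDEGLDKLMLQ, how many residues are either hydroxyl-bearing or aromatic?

Hydroxyl-bearing: S, T, Y. Aromatic: F, W, Y.
Hydroxyl-bearing residues here: S11 (1).
Aromatic residues here: W10 (1).
(Y belongs to both groups, but none appear in this sequence.) Total = 1 + 1 = 2.

2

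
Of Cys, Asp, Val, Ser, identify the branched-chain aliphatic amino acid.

Val

V, L, and I make up the branched-chain aliphatic group.
Of the listed options, only Val belongs to this group.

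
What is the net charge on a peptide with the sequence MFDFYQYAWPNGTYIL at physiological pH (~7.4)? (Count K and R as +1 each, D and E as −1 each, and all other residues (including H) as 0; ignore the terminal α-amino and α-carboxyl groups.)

Positive (K, R): none → +0.
Negative (D, E): D3 → −1.
Net charge = (+0) + (−1) = −1.

-1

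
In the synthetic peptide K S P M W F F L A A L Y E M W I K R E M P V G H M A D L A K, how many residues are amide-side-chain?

0

The amide-side-chain residues are Asn (N) and Gln (Q).
None of the 30 residues belong to this group.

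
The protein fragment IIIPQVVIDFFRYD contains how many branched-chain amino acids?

The BCAAs are Val, Leu, and Ile — aliphatic side chains with a branch point.
Matching residues: I1, I2, I3, V6, V7, I8.

6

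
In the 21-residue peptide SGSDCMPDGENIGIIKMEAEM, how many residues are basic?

1

The basic amino acids are Lys (K), Arg (R), and His (H).
Matching residues: K16.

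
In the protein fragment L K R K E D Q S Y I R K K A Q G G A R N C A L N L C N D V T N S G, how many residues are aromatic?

1

Phenylalanine (F), tryptophan (W), and tyrosine (Y) have aromatic ring side chains.
Matching residues: Y9.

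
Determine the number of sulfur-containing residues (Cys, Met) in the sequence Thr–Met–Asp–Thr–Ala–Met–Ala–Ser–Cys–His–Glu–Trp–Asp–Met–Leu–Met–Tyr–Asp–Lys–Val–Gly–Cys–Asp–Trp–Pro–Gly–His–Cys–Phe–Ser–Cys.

Matching residues: Met2, Met6, Cys9, Met14, Met16, Cys22, Cys28, Cys31.

8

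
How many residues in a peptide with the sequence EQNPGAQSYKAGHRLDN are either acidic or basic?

5

Acidic: D, E. Basic: H, K, R.
Acidic residues here: E1, D16 (2).
Basic residues here: K10, H13, R14 (3).
The two groups share no amino acid, so total = 2 + 3 = 5.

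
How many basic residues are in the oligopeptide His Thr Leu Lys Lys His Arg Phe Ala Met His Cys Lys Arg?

8

K, R, and H are the three residues with basic side chains (ε-amine, guanidinium, and imidazole respectively).
Matching residues: His1, Lys4, Lys5, His6, Arg7, His11, Lys13, Arg14.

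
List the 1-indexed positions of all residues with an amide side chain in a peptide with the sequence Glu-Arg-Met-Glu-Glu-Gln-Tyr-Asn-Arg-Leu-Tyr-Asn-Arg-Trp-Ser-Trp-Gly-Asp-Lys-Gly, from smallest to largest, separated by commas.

6, 8, 12

The amide-side-chain residues are Asn (N) and Gln (Q).
Matching residues: Gln6, Asn8, Asn12.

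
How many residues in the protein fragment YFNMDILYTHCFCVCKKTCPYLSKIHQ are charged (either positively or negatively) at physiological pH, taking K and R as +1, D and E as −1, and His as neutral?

4

Charged side chains at pH ~7.4: K, R (positive); D, E (negative).
Matching residues: D5, K16, K17, K24.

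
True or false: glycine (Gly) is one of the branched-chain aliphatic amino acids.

V, L, and I make up the branched-chain aliphatic group.
Glycine is not in this group.

False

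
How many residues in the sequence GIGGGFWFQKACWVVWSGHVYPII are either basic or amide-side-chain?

Basic: H, K, R. Amide-side-chain: N, Q.
Basic residues here: K10, H19 (2).
Amide-side-chain residues here: Q9 (1).
The two groups share no amino acid, so total = 2 + 1 = 3.

3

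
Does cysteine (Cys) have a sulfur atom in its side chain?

Cysteine (C, thiol) and methionine (M, thioether) are the two sulfur-containing amino acids.
Cysteine is in this group.

Yes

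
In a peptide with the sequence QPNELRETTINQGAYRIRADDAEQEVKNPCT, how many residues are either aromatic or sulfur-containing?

2

Aromatic: F, W, Y. Sulfur-containing: C, M.
Aromatic residues here: Y15 (1).
Sulfur-containing residues here: C30 (1).
The two groups share no amino acid, so total = 1 + 1 = 2.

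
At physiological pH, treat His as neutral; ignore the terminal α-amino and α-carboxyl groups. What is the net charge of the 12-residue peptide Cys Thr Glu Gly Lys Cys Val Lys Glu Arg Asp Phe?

Near pH 7.4, K and R contribute +1 each, D and E contribute −1 each, and every other side chain (His included, as stated) is uncharged.
Positive (K, R): Lys5, Lys8, Arg10 → +3.
Negative (D, E): Glu3, Glu9, Asp11 → −3.
Net charge = (+3) + (−3) = 0.

0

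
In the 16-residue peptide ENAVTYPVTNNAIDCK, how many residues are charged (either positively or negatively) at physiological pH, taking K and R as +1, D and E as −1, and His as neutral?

Charged side chains at pH ~7.4: K, R (positive); D, E (negative).
Matching residues: E1, D14, K16.

3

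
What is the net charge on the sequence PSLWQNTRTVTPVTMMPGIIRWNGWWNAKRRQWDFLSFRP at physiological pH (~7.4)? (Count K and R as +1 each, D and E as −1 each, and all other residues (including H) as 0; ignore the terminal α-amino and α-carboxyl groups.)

Positive (K, R): R8, R21, K29, R30, R31, R39 → +6.
Negative (D, E): D34 → −1.
Net charge = (+6) + (−1) = +5.

+5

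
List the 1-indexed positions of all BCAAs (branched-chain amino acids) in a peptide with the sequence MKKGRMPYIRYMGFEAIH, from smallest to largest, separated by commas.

9, 17

Valine (V), leucine (L), and isoleucine (I) are the branched-chain amino acids.
Matching residues: I9, I17.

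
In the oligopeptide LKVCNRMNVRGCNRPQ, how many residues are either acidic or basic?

4

Acidic: D, E. Basic: H, K, R.
Acidic residues here: none (0).
Basic residues here: K2, R6, R10, R14 (4).
The two groups share no amino acid, so total = 0 + 4 = 4.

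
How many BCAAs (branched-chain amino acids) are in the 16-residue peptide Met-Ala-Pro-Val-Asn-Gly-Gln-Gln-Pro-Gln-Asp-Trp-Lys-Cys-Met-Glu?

1

Valine (V), leucine (L), and isoleucine (I) are the branched-chain amino acids.
Matching residues: Val4.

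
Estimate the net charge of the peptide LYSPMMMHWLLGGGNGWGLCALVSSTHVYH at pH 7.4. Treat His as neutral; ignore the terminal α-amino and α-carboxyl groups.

At pH ~7.4 the Lys and Arg side chains are protonated (+1), the Asp and Glu side chains are deprotonated (−1), and with His taken as neutral all other side chains carry no charge.
Positive (K, R): none → +0.
Negative (D, E): none → −0.
Net charge = (+0) + (−0) = 0.

0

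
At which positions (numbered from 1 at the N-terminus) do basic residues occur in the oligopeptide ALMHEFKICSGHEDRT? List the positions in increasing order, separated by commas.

Lysine (K), arginine (R), and histidine (H) have basic, nitrogen-containing side chains.
Matching residues: H4, K7, H12, R15.

4, 7, 12, 15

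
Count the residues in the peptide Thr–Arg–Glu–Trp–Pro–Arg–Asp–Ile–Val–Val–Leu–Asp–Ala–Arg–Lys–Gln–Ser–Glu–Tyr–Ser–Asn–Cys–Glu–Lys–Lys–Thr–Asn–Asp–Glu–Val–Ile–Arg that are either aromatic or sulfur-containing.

Aromatic: F, W, Y. Sulfur-containing: C, M.
Aromatic residues here: Trp4, Tyr19 (2).
Sulfur-containing residues here: Cys22 (1).
The two groups share no amino acid, so total = 2 + 1 = 3.

3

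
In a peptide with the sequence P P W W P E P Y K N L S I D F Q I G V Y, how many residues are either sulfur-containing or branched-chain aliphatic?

Sulfur-containing: C, M. Branched-chain aliphatic: I, L, V.
Sulfur-containing residues here: none (0).
Branched-chain aliphatic residues here: L11, I13, I17, V19 (4).
The two groups share no amino acid, so total = 0 + 4 = 4.

4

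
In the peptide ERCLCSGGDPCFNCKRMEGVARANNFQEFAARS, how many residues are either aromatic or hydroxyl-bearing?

5

Aromatic: F, W, Y. Hydroxyl-bearing: S, T, Y.
Aromatic residues here: F12, F26, F29 (3).
Hydroxyl-bearing residues here: S6, S33 (2).
(Y belongs to both groups, but none appear in this sequence.) Total = 3 + 2 = 5.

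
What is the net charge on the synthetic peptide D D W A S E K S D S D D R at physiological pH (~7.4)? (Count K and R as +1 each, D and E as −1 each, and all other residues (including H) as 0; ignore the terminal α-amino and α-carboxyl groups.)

-4

Positive (K, R): K7, R13 → +2.
Negative (D, E): D1, D2, E6, D9, D11, D12 → −6.
Net charge = (+2) + (−6) = −4.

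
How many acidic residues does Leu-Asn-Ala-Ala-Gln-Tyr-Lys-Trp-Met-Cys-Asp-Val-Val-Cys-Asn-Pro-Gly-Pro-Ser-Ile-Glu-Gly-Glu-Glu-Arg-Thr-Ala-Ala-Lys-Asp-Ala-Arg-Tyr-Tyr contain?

5

Only D (aspartate) and E (glutamate) carry a side-chain carboxylic acid.
Matching residues: Asp11, Glu21, Glu23, Glu24, Asp30.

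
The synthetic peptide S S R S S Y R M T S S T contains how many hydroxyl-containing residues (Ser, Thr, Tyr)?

Matching residues: S1, S2, S4, S5, Y6, T9, S10, S11, T12.

9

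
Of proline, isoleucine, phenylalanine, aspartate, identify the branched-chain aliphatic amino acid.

Valine (V), leucine (L), and isoleucine (I) are the branched-chain amino acids.
Of the listed options, only isoleucine belongs to this group.

isoleucine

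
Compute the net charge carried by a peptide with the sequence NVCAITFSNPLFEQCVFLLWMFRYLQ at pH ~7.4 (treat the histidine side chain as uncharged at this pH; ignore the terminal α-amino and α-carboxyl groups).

At pH ~7.4 the Lys and Arg side chains are protonated (+1), the Asp and Glu side chains are deprotonated (−1), and with His taken as neutral all other side chains carry no charge.
Positive (K, R): R23 → +1.
Negative (D, E): E13 → −1.
Net charge = (+1) + (−1) = 0.

0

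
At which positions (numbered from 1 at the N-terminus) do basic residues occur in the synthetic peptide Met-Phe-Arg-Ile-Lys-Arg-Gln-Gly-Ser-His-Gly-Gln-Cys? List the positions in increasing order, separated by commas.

Lysine (K), arginine (R), and histidine (H) have basic, nitrogen-containing side chains.
Matching residues: Arg3, Lys5, Arg6, His10.

3, 5, 6, 10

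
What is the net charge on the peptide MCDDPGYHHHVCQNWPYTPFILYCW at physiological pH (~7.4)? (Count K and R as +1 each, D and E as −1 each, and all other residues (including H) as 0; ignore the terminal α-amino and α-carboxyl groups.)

Positive (K, R): none → +0.
Negative (D, E): D3, D4 → −2.
Net charge = (+0) + (−2) = −2.

-2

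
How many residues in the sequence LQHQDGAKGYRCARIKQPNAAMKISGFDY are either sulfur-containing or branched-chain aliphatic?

5

Sulfur-containing: C, M. Branched-chain aliphatic: I, L, V.
Sulfur-containing residues here: C12, M22 (2).
Branched-chain aliphatic residues here: L1, I15, I24 (3).
The two groups share no amino acid, so total = 2 + 3 = 5.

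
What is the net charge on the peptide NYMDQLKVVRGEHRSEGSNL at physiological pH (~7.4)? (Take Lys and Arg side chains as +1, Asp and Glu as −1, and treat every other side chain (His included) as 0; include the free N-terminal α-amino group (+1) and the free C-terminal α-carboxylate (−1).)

0

Positive (K, R): K7, R10, R14 → +3.
Negative (D, E): D4, E12, E16 → −3.
The N-terminus (+1) and C-terminus (−1) cancel.
Net charge = (+3) + (−3) = 0.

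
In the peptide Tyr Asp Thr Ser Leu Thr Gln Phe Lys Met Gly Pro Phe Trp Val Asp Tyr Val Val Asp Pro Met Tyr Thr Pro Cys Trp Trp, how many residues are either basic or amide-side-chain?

2

Basic: H, K, R. Amide-side-chain: N, Q.
Basic residues here: Lys9 (1).
Amide-side-chain residues here: Gln7 (1).
The two groups share no amino acid, so total = 1 + 1 = 2.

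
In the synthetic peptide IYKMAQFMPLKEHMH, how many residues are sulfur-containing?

3

The sulfur-bearing residues are cysteine (–SH) and methionine (–S–CH₃).
Matching residues: M4, M8, M14.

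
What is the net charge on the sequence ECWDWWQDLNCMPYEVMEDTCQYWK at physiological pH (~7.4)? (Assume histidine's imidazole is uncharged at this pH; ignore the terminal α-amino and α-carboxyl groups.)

-5

At pH ~7.4 the Lys and Arg side chains are protonated (+1), the Asp and Glu side chains are deprotonated (−1), and with His taken as neutral all other side chains carry no charge.
Positive (K, R): K25 → +1.
Negative (D, E): E1, D4, D8, E15, E18, D19 → −6.
Net charge = (+1) + (−6) = −5.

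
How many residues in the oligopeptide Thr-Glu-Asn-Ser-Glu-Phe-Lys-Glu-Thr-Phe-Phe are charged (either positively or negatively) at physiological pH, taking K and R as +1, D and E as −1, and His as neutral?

Charged side chains at pH ~7.4: K, R (positive); D, E (negative).
Matching residues: Glu2, Glu5, Lys7, Glu8.

4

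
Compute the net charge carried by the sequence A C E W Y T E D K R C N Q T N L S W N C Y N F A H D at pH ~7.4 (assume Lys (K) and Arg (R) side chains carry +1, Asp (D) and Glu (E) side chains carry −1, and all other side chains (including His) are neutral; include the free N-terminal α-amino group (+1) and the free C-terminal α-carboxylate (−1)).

Positive (K, R): K9, R10 → +2.
Negative (D, E): E3, E7, D8, D26 → −4.
The N-terminus (+1) and C-terminus (−1) cancel.
Net charge = (+2) + (−4) = −2.

-2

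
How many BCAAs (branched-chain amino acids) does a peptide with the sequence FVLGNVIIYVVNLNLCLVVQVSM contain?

V, L, and I make up the branched-chain aliphatic group.
Matching residues: V2, L3, V6, I7, I8, V10, V11, L13, L15, L17, V18, V19, V21.

13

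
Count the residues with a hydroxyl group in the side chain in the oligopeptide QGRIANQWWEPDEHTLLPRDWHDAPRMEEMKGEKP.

1

S, T, and Y are the three residues with a side-chain hydroxyl.
Matching residues: T15.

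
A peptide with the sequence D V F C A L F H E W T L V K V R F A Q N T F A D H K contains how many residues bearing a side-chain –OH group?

2

Serine (S), threonine (T), and tyrosine (Y) each carry a hydroxyl group on the side chain.
Matching residues: T11, T21.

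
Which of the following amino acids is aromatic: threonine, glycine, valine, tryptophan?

The aromatic amino acids are Phe (F, benzyl), Trp (W, indole), and Tyr (Y, phenol).
Of the listed options, only tryptophan belongs to this group.

tryptophan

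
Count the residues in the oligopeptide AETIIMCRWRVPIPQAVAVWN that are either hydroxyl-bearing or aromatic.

Hydroxyl-bearing: S, T, Y. Aromatic: F, W, Y.
Hydroxyl-bearing residues here: T3 (1).
Aromatic residues here: W9, W20 (2).
(Y belongs to both groups, but none appear in this sequence.) Total = 1 + 2 = 3.

3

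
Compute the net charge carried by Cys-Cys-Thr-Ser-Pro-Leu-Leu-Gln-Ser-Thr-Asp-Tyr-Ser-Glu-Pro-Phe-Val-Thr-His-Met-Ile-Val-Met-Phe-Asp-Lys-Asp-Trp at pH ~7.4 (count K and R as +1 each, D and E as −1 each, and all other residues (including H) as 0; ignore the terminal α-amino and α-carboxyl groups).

-3

Positive (K, R): Lys26 → +1.
Negative (D, E): Asp11, Glu14, Asp25, Asp27 → −4.
Net charge = (+1) + (−4) = −3.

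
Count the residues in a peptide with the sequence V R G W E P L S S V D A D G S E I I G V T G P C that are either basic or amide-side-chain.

Basic: H, K, R. Amide-side-chain: N, Q.
Basic residues here: R2 (1).
Amide-side-chain residues here: none (0).
The two groups share no amino acid, so total = 1 + 0 = 1.

1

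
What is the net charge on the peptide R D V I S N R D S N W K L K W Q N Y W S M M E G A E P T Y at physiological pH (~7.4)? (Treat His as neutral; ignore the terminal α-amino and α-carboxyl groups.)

0

The side chains ionized at physiological pH are Lys/Arg (+1) and Asp/Glu (−1); with His treated as neutral, nothing else contributes.
Positive (K, R): R1, R7, K12, K14 → +4.
Negative (D, E): D2, D8, E23, E26 → −4.
Net charge = (+4) + (−4) = 0.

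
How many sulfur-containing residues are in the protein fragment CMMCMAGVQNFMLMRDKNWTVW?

7

Only Cys (C) and Met (M) have a sulfur atom in the side chain.
Matching residues: C1, M2, M3, C4, M5, M12, M14.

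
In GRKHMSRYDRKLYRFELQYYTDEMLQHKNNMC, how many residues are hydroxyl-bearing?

6

The –OH-bearing residues are Ser, Thr (aliphatic alcohols), and Tyr (phenol).
Matching residues: S6, Y8, Y13, Y19, Y20, T21.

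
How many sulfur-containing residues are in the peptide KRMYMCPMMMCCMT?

9

Cysteine (C, thiol) and methionine (M, thioether) are the two sulfur-containing amino acids.
Matching residues: M3, M5, C6, M8, M9, M10, C11, C12, M13.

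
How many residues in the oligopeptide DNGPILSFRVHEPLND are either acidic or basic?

Acidic: D, E. Basic: H, K, R.
Acidic residues here: D1, E12, D16 (3).
Basic residues here: R9, H11 (2).
The two groups share no amino acid, so total = 3 + 2 = 5.

5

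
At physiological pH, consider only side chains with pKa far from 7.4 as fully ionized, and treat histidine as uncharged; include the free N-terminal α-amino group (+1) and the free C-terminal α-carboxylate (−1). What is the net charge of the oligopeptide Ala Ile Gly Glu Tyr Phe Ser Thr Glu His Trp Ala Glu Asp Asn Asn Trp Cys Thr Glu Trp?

-5

Near pH 7.4, K and R contribute +1 each, D and E contribute −1 each, and every other side chain (His included, as stated) is uncharged.
Positive (K, R): none → +0.
Negative (D, E): Glu4, Glu9, Glu13, Asp14, Glu20 → −5.
The N-terminus (+1) and C-terminus (−1) cancel.
Net charge = (+0) + (−5) = −5.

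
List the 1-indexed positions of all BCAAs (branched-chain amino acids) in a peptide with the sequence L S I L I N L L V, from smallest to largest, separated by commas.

1, 3, 4, 5, 7, 8, 9

Valine (V), leucine (L), and isoleucine (I) are the branched-chain amino acids.
Matching residues: L1, I3, L4, I5, L7, L8, V9.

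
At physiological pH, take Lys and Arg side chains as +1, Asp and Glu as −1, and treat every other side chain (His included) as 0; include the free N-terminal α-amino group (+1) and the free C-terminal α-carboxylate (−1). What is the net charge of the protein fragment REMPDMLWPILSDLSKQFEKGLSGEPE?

Positive (K, R): R1, K16, K20 → +3.
Negative (D, E): E2, D5, D13, E19, E25, E27 → −6.
The N-terminus (+1) and C-terminus (−1) cancel.
Net charge = (+3) + (−6) = −3.

-3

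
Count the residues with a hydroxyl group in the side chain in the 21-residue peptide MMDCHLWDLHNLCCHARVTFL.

1

Serine (S), threonine (T), and tyrosine (Y) each carry a hydroxyl group on the side chain.
Matching residues: T19.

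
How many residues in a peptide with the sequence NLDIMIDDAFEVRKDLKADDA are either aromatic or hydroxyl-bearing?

1

Aromatic: F, W, Y. Hydroxyl-bearing: S, T, Y.
Aromatic residues here: F10 (1).
Hydroxyl-bearing residues here: none (0).
(Y belongs to both groups, but none appear in this sequence.) Total = 1 + 0 = 1.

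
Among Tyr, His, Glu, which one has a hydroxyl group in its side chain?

The –OH-bearing residues are Ser, Thr (aliphatic alcohols), and Tyr (phenol).
Of the listed options, only Tyr belongs to this group.

Tyr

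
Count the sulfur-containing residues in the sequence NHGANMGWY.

1

Only Cys (C) and Met (M) have a sulfur atom in the side chain.
Matching residues: M6.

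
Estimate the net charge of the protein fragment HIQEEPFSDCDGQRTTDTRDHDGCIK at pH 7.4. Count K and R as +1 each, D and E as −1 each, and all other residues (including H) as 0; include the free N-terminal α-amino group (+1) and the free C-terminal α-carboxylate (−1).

Positive (K, R): R14, R19, K26 → +3.
Negative (D, E): E4, E5, D9, D11, D17, D20, D22 → −7.
The N-terminus (+1) and C-terminus (−1) cancel.
Net charge = (+3) + (−7) = −4.

-4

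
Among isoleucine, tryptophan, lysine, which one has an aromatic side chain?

F, W, and Y each carry an aromatic ring on the side chain.
Of the listed options, only tryptophan belongs to this group.

tryptophan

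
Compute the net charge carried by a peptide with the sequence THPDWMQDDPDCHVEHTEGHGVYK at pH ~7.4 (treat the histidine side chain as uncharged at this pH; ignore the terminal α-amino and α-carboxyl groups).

-5

At pH ~7.4 the Lys and Arg side chains are protonated (+1), the Asp and Glu side chains are deprotonated (−1), and with His taken as neutral all other side chains carry no charge.
Positive (K, R): K24 → +1.
Negative (D, E): D4, D8, D9, D11, E15, E18 → −6.
Net charge = (+1) + (−6) = −5.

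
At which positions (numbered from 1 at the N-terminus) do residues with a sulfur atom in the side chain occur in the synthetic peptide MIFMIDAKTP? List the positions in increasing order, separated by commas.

1, 4

The sulfur-bearing residues are cysteine (–SH) and methionine (–S–CH₃).
Matching residues: M1, M4.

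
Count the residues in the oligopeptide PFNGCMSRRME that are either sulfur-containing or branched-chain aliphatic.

Sulfur-containing: C, M. Branched-chain aliphatic: I, L, V.
Sulfur-containing residues here: C5, M6, M10 (3).
Branched-chain aliphatic residues here: none (0).
The two groups share no amino acid, so total = 3 + 0 = 3.

3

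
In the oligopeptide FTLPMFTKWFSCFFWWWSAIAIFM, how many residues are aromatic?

10

Phenylalanine (F), tryptophan (W), and tyrosine (Y) have aromatic ring side chains.
Matching residues: F1, F6, W9, F10, F13, F14, W15, W16, W17, F23.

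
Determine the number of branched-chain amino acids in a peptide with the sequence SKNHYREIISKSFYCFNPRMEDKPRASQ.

2

V, L, and I make up the branched-chain aliphatic group.
Matching residues: I8, I9.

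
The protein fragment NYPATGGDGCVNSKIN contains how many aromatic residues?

The aromatic amino acids are Phe (F, benzyl), Trp (W, indole), and Tyr (Y, phenol).
Matching residues: Y2.

1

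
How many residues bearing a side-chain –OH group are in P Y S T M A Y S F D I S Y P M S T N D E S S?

S, T, and Y are the three residues with a side-chain hydroxyl.
Matching residues: Y2, S3, T4, Y7, S8, S12, Y13, S16, T17, S21, S22.

11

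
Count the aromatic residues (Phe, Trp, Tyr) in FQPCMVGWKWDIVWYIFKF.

7

Matching residues: F1, W8, W10, W14, Y15, F17, F19.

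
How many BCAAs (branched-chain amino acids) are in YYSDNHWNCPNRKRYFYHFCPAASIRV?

2

The BCAAs are Val, Leu, and Ile — aliphatic side chains with a branch point.
Matching residues: I25, V27.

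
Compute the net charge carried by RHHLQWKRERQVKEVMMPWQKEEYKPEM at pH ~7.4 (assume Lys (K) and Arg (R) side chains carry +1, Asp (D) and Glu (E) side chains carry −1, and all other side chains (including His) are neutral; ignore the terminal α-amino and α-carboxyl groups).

Positive (K, R): R1, K7, R8, R10, K13, K21, K25 → +7.
Negative (D, E): E9, E14, E22, E23, E27 → −5.
Net charge = (+7) + (−5) = +2.

+2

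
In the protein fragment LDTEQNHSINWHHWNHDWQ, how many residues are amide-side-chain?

5

The amide-side-chain residues are Asn (N) and Gln (Q).
Matching residues: Q5, N6, N10, N15, Q19.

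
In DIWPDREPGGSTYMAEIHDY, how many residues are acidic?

5

The acidic residues are Asp (D) and Glu (E), whose side chains end in a carboxylate group.
Matching residues: D1, D5, E7, E16, D19.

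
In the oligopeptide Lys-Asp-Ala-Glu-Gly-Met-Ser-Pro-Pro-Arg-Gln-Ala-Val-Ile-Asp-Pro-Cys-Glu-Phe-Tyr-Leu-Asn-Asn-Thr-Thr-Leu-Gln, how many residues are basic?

2

The basic amino acids are Lys (K), Arg (R), and His (H).
Matching residues: Lys1, Arg10.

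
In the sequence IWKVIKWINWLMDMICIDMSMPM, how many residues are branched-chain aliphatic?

Valine (V), leucine (L), and isoleucine (I) are the branched-chain amino acids.
Matching residues: I1, V4, I5, I8, L11, I15, I17.

7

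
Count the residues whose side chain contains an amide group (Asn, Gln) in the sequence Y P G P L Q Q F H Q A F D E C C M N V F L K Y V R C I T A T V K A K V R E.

4

Matching residues: Q6, Q7, Q10, N18.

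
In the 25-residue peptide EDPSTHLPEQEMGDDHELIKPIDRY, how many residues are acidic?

8

Aspartate (D) and glutamate (E) have carboxylic-acid side chains and are the acidic amino acids.
Matching residues: E1, D2, E9, E11, D14, D15, E17, D23.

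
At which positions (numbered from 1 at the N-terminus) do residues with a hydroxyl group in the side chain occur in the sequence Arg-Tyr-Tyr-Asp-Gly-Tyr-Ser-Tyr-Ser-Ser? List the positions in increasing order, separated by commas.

Serine (S), threonine (T), and tyrosine (Y) each carry a hydroxyl group on the side chain.
Matching residues: Tyr2, Tyr3, Tyr6, Ser7, Tyr8, Ser9, Ser10.

2, 3, 6, 7, 8, 9, 10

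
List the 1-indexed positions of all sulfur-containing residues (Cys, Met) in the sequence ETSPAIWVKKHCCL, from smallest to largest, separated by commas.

12, 13

Matching residues: C12, C13.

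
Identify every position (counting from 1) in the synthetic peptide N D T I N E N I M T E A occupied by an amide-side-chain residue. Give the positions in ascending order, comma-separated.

1, 5, 7

Asparagine (N) and glutamine (Q) have uncharged amide side chains.
Matching residues: N1, N5, N7.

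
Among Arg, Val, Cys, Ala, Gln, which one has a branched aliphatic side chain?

V, L, and I make up the branched-chain aliphatic group.
Of the listed options, only Val belongs to this group.

Val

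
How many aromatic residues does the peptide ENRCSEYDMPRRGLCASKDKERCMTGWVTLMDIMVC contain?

2

F, W, and Y each carry an aromatic ring on the side chain.
Matching residues: Y7, W27.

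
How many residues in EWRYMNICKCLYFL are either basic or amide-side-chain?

3

Basic: H, K, R. Amide-side-chain: N, Q.
Basic residues here: R3, K9 (2).
Amide-side-chain residues here: N6 (1).
The two groups share no amino acid, so total = 2 + 1 = 3.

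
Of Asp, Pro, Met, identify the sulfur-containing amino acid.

Only Cys (C) and Met (M) have a sulfur atom in the side chain.
Of the listed options, only Met belongs to this group.

Met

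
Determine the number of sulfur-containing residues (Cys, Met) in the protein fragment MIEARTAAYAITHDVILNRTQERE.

1

Matching residues: M1.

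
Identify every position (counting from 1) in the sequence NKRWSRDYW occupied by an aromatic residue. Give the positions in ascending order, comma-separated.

Phenylalanine (F), tryptophan (W), and tyrosine (Y) have aromatic ring side chains.
Matching residues: W4, Y8, W9.

4, 8, 9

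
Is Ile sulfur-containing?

Cysteine (C, thiol) and methionine (M, thioether) are the two sulfur-containing amino acids.
Isoleucine is not in this group.

No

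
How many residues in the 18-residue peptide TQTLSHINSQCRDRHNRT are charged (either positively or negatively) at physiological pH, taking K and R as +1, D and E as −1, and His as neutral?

4

Charged side chains at pH ~7.4: K, R (positive); D, E (negative).
Matching residues: R12, D13, R14, R17.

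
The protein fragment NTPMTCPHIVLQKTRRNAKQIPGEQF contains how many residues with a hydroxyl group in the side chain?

3

Serine (S), threonine (T), and tyrosine (Y) each carry a hydroxyl group on the side chain.
Matching residues: T2, T5, T14.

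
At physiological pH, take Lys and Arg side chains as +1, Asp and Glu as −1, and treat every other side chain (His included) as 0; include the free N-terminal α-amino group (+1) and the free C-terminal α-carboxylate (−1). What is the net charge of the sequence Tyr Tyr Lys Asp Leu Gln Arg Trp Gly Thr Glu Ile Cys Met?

0

Positive (K, R): Lys3, Arg7 → +2.
Negative (D, E): Asp4, Glu11 → −2.
The N-terminus (+1) and C-terminus (−1) cancel.
Net charge = (+2) + (−2) = 0.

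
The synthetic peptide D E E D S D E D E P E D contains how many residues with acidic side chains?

Only D (aspartate) and E (glutamate) carry a side-chain carboxylic acid.
Matching residues: D1, E2, E3, D4, D6, E7, D8, E9, E11, D12.

10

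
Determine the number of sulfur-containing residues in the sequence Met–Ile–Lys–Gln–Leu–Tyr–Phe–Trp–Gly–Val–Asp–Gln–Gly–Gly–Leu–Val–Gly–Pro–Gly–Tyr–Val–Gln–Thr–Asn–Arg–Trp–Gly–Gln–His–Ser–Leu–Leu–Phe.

1

Cysteine (C, thiol) and methionine (M, thioether) are the two sulfur-containing amino acids.
Matching residues: Met1.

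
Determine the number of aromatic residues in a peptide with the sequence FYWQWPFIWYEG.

The aromatic amino acids are Phe (F, benzyl), Trp (W, indole), and Tyr (Y, phenol).
Matching residues: F1, Y2, W3, W5, F7, W9, Y10.

7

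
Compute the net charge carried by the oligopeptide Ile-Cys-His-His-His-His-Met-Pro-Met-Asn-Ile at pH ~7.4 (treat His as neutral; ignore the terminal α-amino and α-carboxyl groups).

Near pH 7.4, K and R contribute +1 each, D and E contribute −1 each, and every other side chain (His included, as stated) is uncharged.
Positive (K, R): none → +0.
Negative (D, E): none → −0.
Net charge = (+0) + (−0) = 0.

0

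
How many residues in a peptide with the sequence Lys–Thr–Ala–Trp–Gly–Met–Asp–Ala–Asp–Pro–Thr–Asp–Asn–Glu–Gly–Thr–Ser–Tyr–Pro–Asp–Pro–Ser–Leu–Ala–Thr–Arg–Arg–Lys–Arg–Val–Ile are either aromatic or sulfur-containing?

Aromatic: F, W, Y. Sulfur-containing: C, M.
Aromatic residues here: Trp4, Tyr18 (2).
Sulfur-containing residues here: Met6 (1).
The two groups share no amino acid, so total = 2 + 1 = 3.

3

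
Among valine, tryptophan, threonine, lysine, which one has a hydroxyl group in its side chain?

The –OH-bearing residues are Ser, Thr (aliphatic alcohols), and Tyr (phenol).
Of the listed options, only threonine belongs to this group.

threonine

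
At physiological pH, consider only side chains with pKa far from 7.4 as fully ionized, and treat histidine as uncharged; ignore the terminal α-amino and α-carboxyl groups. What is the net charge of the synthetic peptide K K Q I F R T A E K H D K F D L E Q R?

At pH ~7.4 the Lys and Arg side chains are protonated (+1), the Asp and Glu side chains are deprotonated (−1), and with His taken as neutral all other side chains carry no charge.
Positive (K, R): K1, K2, R6, K10, K13, R19 → +6.
Negative (D, E): E9, D12, D15, E17 → −4.
Net charge = (+6) + (−4) = +2.

+2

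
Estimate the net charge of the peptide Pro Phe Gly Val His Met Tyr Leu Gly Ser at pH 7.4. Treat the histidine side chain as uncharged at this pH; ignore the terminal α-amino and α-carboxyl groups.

0

Near pH 7.4, K and R contribute +1 each, D and E contribute −1 each, and every other side chain (His included, as stated) is uncharged.
Positive (K, R): none → +0.
Negative (D, E): none → −0.
Net charge = (+0) + (−0) = 0.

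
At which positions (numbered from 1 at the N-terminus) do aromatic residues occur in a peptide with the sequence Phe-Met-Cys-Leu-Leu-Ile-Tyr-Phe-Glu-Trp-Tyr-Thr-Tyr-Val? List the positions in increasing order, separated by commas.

F, W, and Y each carry an aromatic ring on the side chain.
Matching residues: Phe1, Tyr7, Phe8, Trp10, Tyr11, Tyr13.

1, 7, 8, 10, 11, 13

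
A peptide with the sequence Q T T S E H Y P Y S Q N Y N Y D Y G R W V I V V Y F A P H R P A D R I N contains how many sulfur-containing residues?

0

Only Cys (C) and Met (M) have a sulfur atom in the side chain.
None of the 36 residues belong to this group.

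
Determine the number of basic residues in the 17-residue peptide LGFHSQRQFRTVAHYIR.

The basic amino acids are Lys (K), Arg (R), and His (H).
Matching residues: H4, R7, R10, H14, R17.

5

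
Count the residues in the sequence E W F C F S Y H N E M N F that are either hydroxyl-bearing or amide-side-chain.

Hydroxyl-bearing: S, T, Y. Amide-side-chain: N, Q.
Hydroxyl-bearing residues here: S6, Y7 (2).
Amide-side-chain residues here: N9, N12 (2).
The two groups share no amino acid, so total = 2 + 2 = 4.

4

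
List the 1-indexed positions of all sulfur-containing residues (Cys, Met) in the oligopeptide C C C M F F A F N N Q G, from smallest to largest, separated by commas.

Matching residues: C1, C2, C3, M4.

1, 2, 3, 4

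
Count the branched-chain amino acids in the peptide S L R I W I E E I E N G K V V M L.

Valine (V), leucine (L), and isoleucine (I) are the branched-chain amino acids.
Matching residues: L2, I4, I6, I9, V14, V15, L17.

7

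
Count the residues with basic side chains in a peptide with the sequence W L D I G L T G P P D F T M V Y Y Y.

The basic amino acids are Lys (K), Arg (R), and His (H).
None of the 18 residues belong to this group.

0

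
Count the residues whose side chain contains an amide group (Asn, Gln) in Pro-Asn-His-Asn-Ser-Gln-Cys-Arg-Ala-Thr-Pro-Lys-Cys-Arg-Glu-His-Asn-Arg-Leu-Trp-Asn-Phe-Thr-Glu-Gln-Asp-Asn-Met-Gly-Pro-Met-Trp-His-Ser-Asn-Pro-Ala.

8

Matching residues: Asn2, Asn4, Gln6, Asn17, Asn21, Gln25, Asn27, Asn35.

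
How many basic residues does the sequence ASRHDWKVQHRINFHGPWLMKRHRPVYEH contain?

K, R, and H are the three residues with basic side chains (ε-amine, guanidinium, and imidazole respectively).
Matching residues: R3, H4, K7, H10, R11, H15, K21, R22, H23, R24, H29.

11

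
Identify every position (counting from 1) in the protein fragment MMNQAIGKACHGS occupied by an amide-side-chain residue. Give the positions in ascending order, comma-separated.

3, 4

Asparagine (N) and glutamine (Q) have uncharged amide side chains.
Matching residues: N3, Q4.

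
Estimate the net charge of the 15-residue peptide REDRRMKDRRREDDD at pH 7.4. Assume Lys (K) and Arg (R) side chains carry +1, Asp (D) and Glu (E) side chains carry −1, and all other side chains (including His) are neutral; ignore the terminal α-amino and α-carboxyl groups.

0

Positive (K, R): R1, R4, R5, K7, R9, R10, R11 → +7.
Negative (D, E): E2, D3, D8, E12, D13, D14, D15 → −7.
Net charge = (+7) + (−7) = 0.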